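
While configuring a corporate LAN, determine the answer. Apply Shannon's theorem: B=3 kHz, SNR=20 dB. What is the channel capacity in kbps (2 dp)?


Given: B = 3 kHz, SNR = 20 dB
SNR linear = 10^(20/10) = 100
1 + SNR = 101
log2(101) = 6.6582114828
C = 3 * 1000 * 6.6582114828 = 19974.6344 bps
C = 19.974634 kbps -> 19.97 kbps (2 dp)

19.97


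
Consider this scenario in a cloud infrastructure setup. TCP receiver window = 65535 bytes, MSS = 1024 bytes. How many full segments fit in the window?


Given: RWND = 65535 bytes, MSS = 1024 bytes
Full segments = floor(RWND / MSS)
Full segments = floor(65535 / 1024)
Full segments = floor(63.999) = 63

63


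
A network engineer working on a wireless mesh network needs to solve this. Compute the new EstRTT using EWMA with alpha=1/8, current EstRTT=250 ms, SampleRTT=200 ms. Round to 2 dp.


Given: EstRTT = 250 ms, SampleRTT = 200 ms, alpha = 1/8
New EstRTT = (1 - alpha) * EstRTT + alpha * SampleRTT
(7/8) * 250 = 218.75
(1/8) * 200 = 25
New EstRTT = 218.75 + 25 = 243.75 ms -> 243.75 ms (2 dp)

243.75


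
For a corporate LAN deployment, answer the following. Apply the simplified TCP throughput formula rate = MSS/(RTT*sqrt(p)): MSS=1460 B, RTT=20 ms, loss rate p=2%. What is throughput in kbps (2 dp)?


Given: MSS = 1460 bytes, RTT = 20 ms, loss = 2%
RTT in seconds = 20 / 1000 = 0.02
Loss rate = 2% = 0.02
sqrt(loss) = sqrt(0.02) = 0.141421356237
Throughput (bytes/s) = 1460 / (0.02 * 0.141421356237) = 516187.9503
Throughput (kbps) = 516187.9503 * 8 / 1000 = 4129.503602 -> 4129.50 kbps (2 dp)

4129.50


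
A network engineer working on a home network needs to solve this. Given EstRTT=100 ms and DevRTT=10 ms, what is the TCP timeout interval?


Given: EstRTT = 100 ms, DevRTT = 10 ms
Timeout = EstRTT + 4 * DevRTT
4 * DevRTT = 4 * 10 = 40
Timeout = 100 + 40 = 140 ms

140


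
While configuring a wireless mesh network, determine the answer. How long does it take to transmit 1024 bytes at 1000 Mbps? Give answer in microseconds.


Given: packet = 1024 bytes, bandwidth = 1000 Mbps
Packet in bits = 1024 * 8 = 8192 bits
Bandwidth = 1000 * 10^6 = 1000000000 bps
Time = 8192 / 1000000000 seconds
Time in us = 8192 * 10^6 / 1000000000 = 8.192

8.192


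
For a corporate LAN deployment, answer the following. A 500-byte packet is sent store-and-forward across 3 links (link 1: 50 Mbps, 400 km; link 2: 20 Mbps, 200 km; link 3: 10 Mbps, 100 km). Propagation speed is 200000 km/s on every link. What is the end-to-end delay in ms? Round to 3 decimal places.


Packet = 500 bytes = 4000 bits. Store-and-forward: sum (t_trans + t_prop) per link.
Link 1: t_trans = 4000/(50*10^6) s = 0.0800 ms; t_prop = 400/200000 s = 2.0000 ms; subtotal = 2.0800 ms
Link 2: t_trans = 4000/(20*10^6) s = 0.2000 ms; t_prop = 200/200000 s = 1.0000 ms; subtotal = 1.2000 ms
Link 3: t_trans = 4000/(10*10^6) s = 0.4000 ms; t_prop = 100/200000 s = 0.5000 ms; subtotal = 0.9000 ms
End-to-end = 2.0800 + 1.2000 + 0.9000 = 4.1800 ms -> 4.180 ms (3 dp)

4.180


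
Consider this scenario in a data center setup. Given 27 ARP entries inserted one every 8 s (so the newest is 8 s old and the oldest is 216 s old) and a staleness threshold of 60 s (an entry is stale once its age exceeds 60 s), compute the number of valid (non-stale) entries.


Ages are k * 216/27 s for k = 1..27 (spacing = 8.0000 s).
Entry k is valid iff k * 216/27 <= 60 iff k <= 27 * 60 / 216 = 7.5000
n_valid = floor(7.5000) = 7
(n_stale = 27 - 7 = 20)

7


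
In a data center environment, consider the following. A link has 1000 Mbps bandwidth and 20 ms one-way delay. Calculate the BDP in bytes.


Given: bandwidth = 1000 Mbps, delay = 20 ms
BDP in bits = 1000 * 10^6 * 20 / 1000
BDP in bits = 20000000
BDP in bytes = 20000000 / 8 = 2500000

2500000


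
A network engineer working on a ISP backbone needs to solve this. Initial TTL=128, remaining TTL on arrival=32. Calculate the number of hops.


Given: initial TTL = 128, received TTL = 32
Hops = initial TTL - received TTL
Hops = 128 - 32 = 96

96


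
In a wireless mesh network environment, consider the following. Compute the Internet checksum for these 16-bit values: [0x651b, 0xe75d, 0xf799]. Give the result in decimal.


Given words: [0x651b, 0xe75d, 0xf799]
Step 1: Sum all words
Raw sum = 25883 + 59229 + 63385 = 148497
Step 2: Fold carry: (17425 + 2) = 17427
One's complement = ~17427 & 0xFFFF = 48108

48108


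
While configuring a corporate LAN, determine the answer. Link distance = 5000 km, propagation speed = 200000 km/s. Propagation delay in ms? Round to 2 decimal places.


Given: distance = 5000 km, speed = 200000 km/s
Delay = distance / speed = 5000 / 200000 seconds
Delay in ms = 5000 * 1000 / 200000
Delay = 25.0000 ms
Rounded to 2 dp = 25.00 ms

25.00


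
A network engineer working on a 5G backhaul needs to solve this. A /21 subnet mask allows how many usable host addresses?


Given: subnet mask /21
Host bits = 32 - 21 = 11
Total addresses = 2^11 = 2048
Usable hosts = 2048 - 2 (network + broadcast) = 2046

2046


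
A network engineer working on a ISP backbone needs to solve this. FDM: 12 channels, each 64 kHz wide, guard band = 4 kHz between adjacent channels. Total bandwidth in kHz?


Given: 12 channels, 64 kHz each, guard = 4 kHz
Channel bandwidth = 12 * 64 = 768 kHz
Guard bands = 11 gaps * 4 kHz = 44 kHz
Total = 768 + 44 = 812 kHz

812


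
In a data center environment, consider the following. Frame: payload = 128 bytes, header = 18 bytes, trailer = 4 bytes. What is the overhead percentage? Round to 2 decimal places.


Given: payload = 128 B, header = 18 B, trailer = 4 B
Overhead bytes = header + trailer = 18 + 4 = 22
Total frame = payload + overhead = 128 + 22 = 150
Overhead % = 22 / 150 * 100 = 14.6667% -> 14.67% (2 dp)

14.67


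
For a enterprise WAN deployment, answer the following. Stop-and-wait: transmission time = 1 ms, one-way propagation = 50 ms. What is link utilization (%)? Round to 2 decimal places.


Given: Ttrans = 1 ms, Tprop = 50 ms
RTT = 2 * Tprop = 2 * 50 = 100 ms
U = Ttrans / (Ttrans + RTT)
U = 1 / (1 + 100)
U = 1 / 101 = 0.009901
U% = 0.99%

0.99


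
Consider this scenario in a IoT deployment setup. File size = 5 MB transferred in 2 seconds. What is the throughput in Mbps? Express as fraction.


Given: file = 5 MB, time = 2 s
File in Mb = 5 * 8 = 40 Mb
Throughput = 40 / 2 Mbps
Throughput = 20 Mbps

20


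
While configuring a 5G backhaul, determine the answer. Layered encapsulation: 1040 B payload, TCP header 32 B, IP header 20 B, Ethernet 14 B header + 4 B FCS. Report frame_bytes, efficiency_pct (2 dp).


TCP segment = 1040 + 32 = 1072 B
IP packet = 1072 + 20 = 1092 B
Ethernet frame = 1092 + 14 + 4 = 1110 B
Efficiency = app / frame = 1040 / 1110 = 0.936937 = 93.6937% -> 93.69% (2 dp)

1110, 93.69


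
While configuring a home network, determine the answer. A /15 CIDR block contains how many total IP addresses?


Given: CIDR prefix /15
Host bits = 32 - 15 = 17
Total addresses = 2^17 = 131072

131072


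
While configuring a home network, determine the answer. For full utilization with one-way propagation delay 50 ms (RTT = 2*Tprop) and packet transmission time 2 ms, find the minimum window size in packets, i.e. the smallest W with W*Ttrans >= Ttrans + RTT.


Given: Ttrans = 2 ms, RTT = 100 ms (= 2 * Tprop, Tprop = 50 ms)
Time until first ACK returns = Ttrans + RTT = 2 + 100 = 102 ms
Need W * Ttrans >= Ttrans + RTT  ->  W >= (Ttrans + RTT) / Ttrans
(Ttrans + RTT) / Ttrans = 102 / 2 = 51
W_min = ceil(51) = 51

51


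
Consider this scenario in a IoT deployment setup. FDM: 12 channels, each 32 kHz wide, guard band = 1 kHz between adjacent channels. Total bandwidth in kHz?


Given: 12 channels, 32 kHz each, guard = 1 kHz
Channel bandwidth = 12 * 32 = 384 kHz
Guard bands = 11 gaps * 1 kHz = 11 kHz
Total = 384 + 11 = 395 kHz

395


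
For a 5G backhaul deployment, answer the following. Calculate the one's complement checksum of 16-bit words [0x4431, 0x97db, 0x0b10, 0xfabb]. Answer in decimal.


Given words: [0x4431, 0x97db, 0x0b10, 0xfabb]
Step 1: Sum all words
Raw sum = 17457 + 38875 + 2832 + 64187 = 123351
Step 2: Fold carry: (57815 + 1) = 57816
One's complement = ~57816 & 0xFFFF = 7719

7719


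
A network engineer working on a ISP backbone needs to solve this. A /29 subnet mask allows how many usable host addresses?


Given: subnet mask /29
Host bits = 32 - 29 = 3
Total addresses = 2^3 = 8
Usable hosts = 8 - 2 (network + broadcast) = 6

6


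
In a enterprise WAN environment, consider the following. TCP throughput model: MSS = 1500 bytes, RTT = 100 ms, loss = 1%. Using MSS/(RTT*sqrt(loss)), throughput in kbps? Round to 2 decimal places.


Given: MSS = 1500 bytes, RTT = 100 ms, loss = 1%
RTT in seconds = 100 / 1000 = 0.1
Loss rate = 1% = 0.01
sqrt(loss) = sqrt(0.01) = 0.1
Throughput (bytes/s) = 1500 / (0.1 * 0.1) = 150000.0000
Throughput (kbps) = 150000.0000 * 8 / 1000 = 1200.000000 -> 1200.00 kbps (2 dp)

1200.00


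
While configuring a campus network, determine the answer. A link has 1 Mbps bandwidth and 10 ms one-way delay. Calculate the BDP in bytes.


Given: bandwidth = 1 Mbps, delay = 10 ms
BDP in bits = 1 * 10^6 * 10 / 1000
BDP in bits = 10000
BDP in bytes = 10000 / 8 = 1250

1250


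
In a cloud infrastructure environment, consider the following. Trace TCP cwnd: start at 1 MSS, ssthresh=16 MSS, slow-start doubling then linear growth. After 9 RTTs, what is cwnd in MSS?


RTT 0: cwnd = 1 MSS (initial)
RTT 1: cwnd = 2 MSS (slow start, doubled)
RTT 2: cwnd = 4 MSS (slow start, doubled)
RTT 3: cwnd = 8 MSS (slow start, doubled)
RTT 4: cwnd = 16 MSS (slow start, doubled)
RTT 5: cwnd = 17 MSS (congestion avoidance, +1)
RTT 6: cwnd = 18 MSS (congestion avoidance, +1)
RTT 7: cwnd = 19 MSS (congestion avoidance, +1)
RTT 8: cwnd = 20 MSS (congestion avoidance, +1)
RTT 9: cwnd = 21 MSS (congestion avoidance, +1)

21


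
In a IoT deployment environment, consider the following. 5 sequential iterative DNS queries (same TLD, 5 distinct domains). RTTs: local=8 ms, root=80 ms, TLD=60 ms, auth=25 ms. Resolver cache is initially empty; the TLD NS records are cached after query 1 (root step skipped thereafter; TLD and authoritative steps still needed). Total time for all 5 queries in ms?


Lookup 1 (cold cache): local + root + TLD + auth = 8 + 80 + 60 + 25 = 173 ms
Lookups 2..5 (TLD NS cached -> skip root; new domain -> still ask TLD and auth): local + TLD + auth = 8 + 60 + 25 = 93 ms each
Remaining 4 lookups: 4 * 93 = 372 ms
Total = 173 + 372 = 545 ms

545


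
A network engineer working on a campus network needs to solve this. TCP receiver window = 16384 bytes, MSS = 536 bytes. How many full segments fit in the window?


Given: RWND = 16384 bytes, MSS = 536 bytes
Full segments = floor(RWND / MSS)
Full segments = floor(16384 / 536)
Full segments = floor(30.5672) = 30

30


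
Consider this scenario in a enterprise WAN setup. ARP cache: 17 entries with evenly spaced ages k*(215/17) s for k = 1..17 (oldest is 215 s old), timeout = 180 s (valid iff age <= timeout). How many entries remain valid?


Ages are k * 215/17 s for k = 1..17 (spacing = 12.6471 s).
Entry k is valid iff k * 215/17 <= 180 iff k <= 17 * 180 / 215 = 14.2326
n_valid = floor(14.2326) = 14
(n_stale = 17 - 14 = 3)

14


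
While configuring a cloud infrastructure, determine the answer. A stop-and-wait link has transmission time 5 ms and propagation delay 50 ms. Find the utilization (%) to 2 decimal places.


Given: Ttrans = 5 ms, Tprop = 50 ms
RTT = 2 * Tprop = 2 * 50 = 100 ms
U = Ttrans / (Ttrans + RTT)
U = 5 / (5 + 100)
U = 5 / 105 = 0.047619
U% = 4.76%

4.76


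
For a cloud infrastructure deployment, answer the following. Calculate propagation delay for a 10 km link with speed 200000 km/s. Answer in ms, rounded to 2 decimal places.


Given: distance = 10 km, speed = 200000 km/s
Delay = distance / speed = 10 / 200000 seconds
Delay in ms = 10 * 1000 / 200000
Delay = 0.0500 ms
Rounded to 2 dp = 0.05 ms

0.05


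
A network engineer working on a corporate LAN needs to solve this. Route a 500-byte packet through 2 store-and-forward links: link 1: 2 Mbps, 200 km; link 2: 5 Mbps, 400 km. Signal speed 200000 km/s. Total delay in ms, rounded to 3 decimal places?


Packet = 500 bytes = 4000 bits. Store-and-forward: sum (t_trans + t_prop) per link.
Link 1: t_trans = 4000/(2*10^6) s = 2.0000 ms; t_prop = 200/200000 s = 1.0000 ms; subtotal = 3.0000 ms
Link 2: t_trans = 4000/(5*10^6) s = 0.8000 ms; t_prop = 400/200000 s = 2.0000 ms; subtotal = 2.8000 ms
End-to-end = 3.0000 + 2.8000 = 5.8000 ms -> 5.800 ms (3 dp)

5.800


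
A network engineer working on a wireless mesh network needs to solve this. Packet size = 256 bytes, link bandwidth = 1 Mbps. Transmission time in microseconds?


Given: packet = 256 bytes, bandwidth = 1 Mbps
Packet in bits = 256 * 8 = 2048 bits
Bandwidth = 1 * 10^6 = 1000000 bps
Time = 2048 / 1000000 seconds
Time in us = 2048 * 10^6 / 1000000 = 2048

2048


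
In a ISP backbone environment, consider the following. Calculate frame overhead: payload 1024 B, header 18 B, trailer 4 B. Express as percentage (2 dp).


Given: payload = 1024 B, header = 18 B, trailer = 4 B
Overhead bytes = header + trailer = 18 + 4 = 22
Total frame = payload + overhead = 1024 + 22 = 1046
Overhead % = 22 / 1046 * 100 = 2.1033% -> 2.10% (2 dp)

2.10


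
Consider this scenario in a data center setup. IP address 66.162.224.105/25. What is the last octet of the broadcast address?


Given: IP = 66.162.224.105, prefix = /25
Host bits = 32 - 25 = 7
Network last octet = 105 AND mask = 0
Host part size = 2^7 - 1 = 127
Broadcast last octet = 0 OR 127 = 127

127


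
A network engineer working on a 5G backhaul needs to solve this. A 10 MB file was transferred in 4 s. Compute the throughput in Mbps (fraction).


Given: file = 10 MB, time = 4 s
File in Mb = 10 * 8 = 80 Mb
Throughput = 80 / 4 Mbps
Throughput = 20 Mbps

20


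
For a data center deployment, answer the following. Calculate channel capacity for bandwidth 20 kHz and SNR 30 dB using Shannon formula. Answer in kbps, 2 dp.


Given: B = 20 kHz, SNR = 30 dB
SNR linear = 10^(30/10) = 1000
1 + SNR = 1001
log2(1001) = 9.9672262588
C = 20 * 1000 * 9.9672262588 = 199344.5252 bps
C = 199.344525 kbps -> 199.34 kbps (2 dp)

199.34


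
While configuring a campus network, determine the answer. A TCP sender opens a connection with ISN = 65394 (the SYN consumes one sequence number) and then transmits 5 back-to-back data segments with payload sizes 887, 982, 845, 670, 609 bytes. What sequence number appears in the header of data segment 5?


The SYN occupies sequence number ISN = 65394, so the first data byte is ISN + 1 = 65395.
SEQ of data segment i = (ISN + 1) + sum of payload sizes of segments 1..i-1.
Segment 1: SEQ = 65395, payload = 887 bytes
Segment 2: SEQ = 66282, payload = 982 bytes
Segment 3: SEQ = 67264, payload = 845 bytes
Segment 4: SEQ = 68109, payload = 670 bytes
Segment 5: SEQ = 68779, payload = 609 bytes
SEQ of segment 5 = 65395 + 887 + 982 + 845 + 670 = 68779

68779


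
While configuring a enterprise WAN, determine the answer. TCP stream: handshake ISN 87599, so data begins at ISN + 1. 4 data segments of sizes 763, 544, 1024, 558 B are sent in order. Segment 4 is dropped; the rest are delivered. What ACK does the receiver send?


SYN uses sequence number 87599; first data byte = ISN + 1 = 87600.
Segment 1: SEQ = 87600, len = 763 B, covers [87600, 88362]
Segment 2: SEQ = 88363, len = 544 B, covers [88363, 88906]
Segment 3: SEQ = 88907, len = 1024 B, covers [88907, 89930]
Segment 4: SEQ = 89931, len = 558 B, covers [89931, 90488] [LOST]
In-order data received: bytes [87600, 89930] (segments 1..3).
Segment 4 missing -> gap begins at byte 89931.
Cumulative ACK = next expected in-order byte = 87600 + 763 + 544 + 1024 = 89931

89931


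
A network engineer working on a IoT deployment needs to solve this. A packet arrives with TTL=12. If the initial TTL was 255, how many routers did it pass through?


Given: initial TTL = 255, received TTL = 12
Hops = initial TTL - received TTL
Hops = 255 - 12 = 243

243


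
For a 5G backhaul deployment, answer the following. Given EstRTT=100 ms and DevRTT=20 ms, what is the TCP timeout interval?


Given: EstRTT = 100 ms, DevRTT = 20 ms
Timeout = EstRTT + 4 * DevRTT
4 * DevRTT = 4 * 20 = 80
Timeout = 100 + 80 = 180 ms

180


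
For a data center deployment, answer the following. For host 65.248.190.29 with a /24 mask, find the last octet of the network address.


Given: IP = 65.248.190.29, prefix = /24
Subnet mask = 255.255.255.0
Last octet of IP: 29
Last octet of mask: 0
Network last octet = 29 AND 0 = 0

0


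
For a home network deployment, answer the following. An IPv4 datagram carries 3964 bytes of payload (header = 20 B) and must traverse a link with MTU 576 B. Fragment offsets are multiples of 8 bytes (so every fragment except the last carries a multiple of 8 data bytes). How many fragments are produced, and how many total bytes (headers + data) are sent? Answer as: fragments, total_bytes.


Max data per non-final fragment = floor((MTU - header)/8)*8 = floor((576 - 20)/8)*8 = floor(556/8)*8 = 552 B
Final fragment needs no 8-byte alignment: it can carry up to MTU - header = 556 B
Non-final fragments needed = ceil((payload - 556) / 552) = ceil(3408/552) = ceil(6.1739) = 7
Number of fragments = 7 + 1 = 8
Fragment sizes (data): 7 * 552 B + 100 B (last, 100 <= 556 OK)
Total bytes sent = payload + n_frags * header = 3964 + 8*20 = 3964 + 160 = 4124 B

8, 4124


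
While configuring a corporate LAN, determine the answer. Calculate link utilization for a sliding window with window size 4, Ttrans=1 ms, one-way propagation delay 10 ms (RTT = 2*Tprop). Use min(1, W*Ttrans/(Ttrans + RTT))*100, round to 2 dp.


Given: W = 4, Ttrans = 1 ms, RTT = 20 ms (= 2 * Tprop, Tprop = 10 ms)
Cycle time = Ttrans + RTT = 1 + 20 = 21 ms (first packet sent until its ACK returns)
W * Ttrans = 4 * 1 = 4 ms of sending per cycle
W * Ttrans / (Ttrans + RTT) = 4 / 21 = 0.190476
U = min(1, 0.190476) = 0.190476
U% = 19.05%

19.05


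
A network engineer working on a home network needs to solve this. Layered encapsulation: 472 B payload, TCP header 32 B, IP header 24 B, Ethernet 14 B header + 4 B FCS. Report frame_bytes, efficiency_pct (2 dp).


TCP segment = 472 + 32 = 504 B
IP packet = 504 + 24 = 528 B
Ethernet frame = 528 + 14 + 4 = 546 B
Efficiency = app / frame = 472 / 546 = 0.864469 = 86.4469% -> 86.45% (2 dp)

546, 86.45


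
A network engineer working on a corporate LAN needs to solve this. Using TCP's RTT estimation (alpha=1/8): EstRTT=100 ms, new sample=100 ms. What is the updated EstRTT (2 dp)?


Given: EstRTT = 100 ms, SampleRTT = 100 ms, alpha = 1/8
New EstRTT = (1 - alpha) * EstRTT + alpha * SampleRTT
(7/8) * 100 = 87.5
(1/8) * 100 = 12.5
New EstRTT = 87.5 + 12.5 = 100 ms -> 100.00 ms (2 dp)

100.00


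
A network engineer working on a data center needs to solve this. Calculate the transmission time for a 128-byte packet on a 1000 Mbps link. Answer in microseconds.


Given: packet = 128 bytes, bandwidth = 1000 Mbps
Packet in bits = 128 * 8 = 1024 bits
Bandwidth = 1000 * 10^6 = 1000000000 bps
Time = 1024 / 1000000000 seconds
Time in us = 1024 * 10^6 / 1000000000 = 1.024

1.024


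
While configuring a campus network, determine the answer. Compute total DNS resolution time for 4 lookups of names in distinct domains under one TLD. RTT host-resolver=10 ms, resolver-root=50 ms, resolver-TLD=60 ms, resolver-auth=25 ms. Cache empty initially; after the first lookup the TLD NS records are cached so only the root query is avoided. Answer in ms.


Lookup 1 (cold cache): local + root + TLD + auth = 10 + 50 + 60 + 25 = 145 ms
Lookups 2..4 (TLD NS cached -> skip root; new domain -> still ask TLD and auth): local + TLD + auth = 10 + 60 + 25 = 95 ms each
Remaining 3 lookups: 3 * 95 = 285 ms
Total = 145 + 285 = 430 ms

430


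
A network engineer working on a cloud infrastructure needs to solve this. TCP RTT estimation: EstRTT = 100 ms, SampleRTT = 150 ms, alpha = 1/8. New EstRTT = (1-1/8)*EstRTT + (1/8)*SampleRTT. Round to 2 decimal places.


Given: EstRTT = 100 ms, SampleRTT = 150 ms, alpha = 1/8
New EstRTT = (1 - alpha) * EstRTT + alpha * SampleRTT
(7/8) * 100 = 87.5
(1/8) * 150 = 18.75
New EstRTT = 87.5 + 18.75 = 106.25 ms -> 106.25 ms (2 dp)

106.25


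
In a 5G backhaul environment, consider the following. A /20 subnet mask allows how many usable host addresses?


Given: subnet mask /20
Host bits = 32 - 20 = 12
Total addresses = 2^12 = 4096
Usable hosts = 4096 - 2 (network + broadcast) = 4094

4094


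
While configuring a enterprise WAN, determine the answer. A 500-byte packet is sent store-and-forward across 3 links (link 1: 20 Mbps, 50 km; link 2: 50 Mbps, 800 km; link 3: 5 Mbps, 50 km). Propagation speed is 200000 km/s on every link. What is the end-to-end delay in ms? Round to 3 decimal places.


Packet = 500 bytes = 4000 bits. Store-and-forward: sum (t_trans + t_prop) per link.
Link 1: t_trans = 4000/(20*10^6) s = 0.2000 ms; t_prop = 50/200000 s = 0.2500 ms; subtotal = 0.4500 ms
Link 2: t_trans = 4000/(50*10^6) s = 0.0800 ms; t_prop = 800/200000 s = 4.0000 ms; subtotal = 4.0800 ms
Link 3: t_trans = 4000/(5*10^6) s = 0.8000 ms; t_prop = 50/200000 s = 0.2500 ms; subtotal = 1.0500 ms
End-to-end = 0.4500 + 4.0800 + 1.0500 = 5.5800 ms -> 5.580 ms (3 dp)

5.580


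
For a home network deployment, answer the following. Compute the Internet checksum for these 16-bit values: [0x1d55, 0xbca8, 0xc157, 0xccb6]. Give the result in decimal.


Given words: [0x1d55, 0xbca8, 0xc157, 0xccb6]
Step 1: Sum all words
Raw sum = 7509 + 48296 + 49495 + 52406 = 157706
Step 2: Fold carry: (26634 + 2) = 26636
One's complement = ~26636 & 0xFFFF = 38899

38899


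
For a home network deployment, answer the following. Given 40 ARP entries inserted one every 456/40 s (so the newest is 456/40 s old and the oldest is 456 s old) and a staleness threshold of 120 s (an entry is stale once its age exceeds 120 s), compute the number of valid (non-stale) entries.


Ages are k * 456/40 s for k = 1..40 (spacing = 11.4000 s).
Entry k is valid iff k * 456/40 <= 120 iff k <= 40 * 120 / 456 = 10.5263
n_valid = floor(10.5263) = 10
(n_stale = 40 - 10 = 30)

10


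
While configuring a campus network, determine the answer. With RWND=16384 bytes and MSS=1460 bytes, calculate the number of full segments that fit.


Given: RWND = 16384 bytes, MSS = 1460 bytes
Full segments = floor(RWND / MSS)
Full segments = floor(16384 / 1460)
Full segments = floor(11.2219) = 11

11


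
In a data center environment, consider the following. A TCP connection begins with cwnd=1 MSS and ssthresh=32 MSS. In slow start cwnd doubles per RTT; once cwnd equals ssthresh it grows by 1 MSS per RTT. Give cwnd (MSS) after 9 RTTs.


RTT 0: cwnd = 1 MSS (initial)
RTT 1: cwnd = 2 MSS (slow start, doubled)
RTT 2: cwnd = 4 MSS (slow start, doubled)
RTT 3: cwnd = 8 MSS (slow start, doubled)
RTT 4: cwnd = 16 MSS (slow start, doubled)
RTT 5: cwnd = 32 MSS (slow start, doubled)
RTT 6: cwnd = 33 MSS (congestion avoidance, +1)
RTT 7: cwnd = 34 MSS (congestion avoidance, +1)
RTT 8: cwnd = 35 MSS (congestion avoidance, +1)
RTT 9: cwnd = 36 MSS (congestion avoidance, +1)

36


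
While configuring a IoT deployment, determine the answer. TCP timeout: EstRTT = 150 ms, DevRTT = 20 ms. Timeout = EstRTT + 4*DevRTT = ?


Given: EstRTT = 150 ms, DevRTT = 20 ms
Timeout = EstRTT + 4 * DevRTT
4 * DevRTT = 4 * 20 = 80
Timeout = 150 + 80 = 230 ms

230


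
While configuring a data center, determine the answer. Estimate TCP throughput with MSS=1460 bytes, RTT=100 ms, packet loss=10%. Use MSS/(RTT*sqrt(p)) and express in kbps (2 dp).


Given: MSS = 1460 bytes, RTT = 100 ms, loss = 10%
RTT in seconds = 100 / 1000 = 0.1
Loss rate = 10% = 0.1
sqrt(loss) = sqrt(0.1) = 0.316227766017
Throughput (bytes/s) = 1460 / (0.1 * 0.316227766017) = 46169.2538
Throughput (kbps) = 46169.2538 * 8 / 1000 = 369.354031 -> 369.35 kbps (2 dp)

369.35


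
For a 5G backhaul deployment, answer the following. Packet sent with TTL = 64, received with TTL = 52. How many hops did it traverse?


Given: initial TTL = 64, received TTL = 52
Hops = initial TTL - received TTL
Hops = 64 - 52 = 12

12


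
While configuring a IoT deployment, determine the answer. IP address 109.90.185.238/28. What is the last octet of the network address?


Given: IP = 109.90.185.238, prefix = /28
Subnet mask = 255.255.255.240
Last octet of IP: 238
Last octet of mask: 240
Network last octet = 238 AND 240 = 224

224


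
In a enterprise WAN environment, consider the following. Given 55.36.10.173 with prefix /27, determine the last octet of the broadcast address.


Given: IP = 55.36.10.173, prefix = /27
Host bits = 32 - 27 = 5
Network last octet = 173 AND mask = 160
Host part size = 2^5 - 1 = 31
Broadcast last octet = 160 OR 31 = 191

191


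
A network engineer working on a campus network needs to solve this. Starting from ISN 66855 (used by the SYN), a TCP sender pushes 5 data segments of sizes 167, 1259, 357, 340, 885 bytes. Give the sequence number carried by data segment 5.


The SYN occupies sequence number ISN = 66855, so the first data byte is ISN + 1 = 66856.
SEQ of data segment i = (ISN + 1) + sum of payload sizes of segments 1..i-1.
Segment 1: SEQ = 66856, payload = 167 bytes
Segment 2: SEQ = 67023, payload = 1259 bytes
Segment 3: SEQ = 68282, payload = 357 bytes
Segment 4: SEQ = 68639, payload = 340 bytes
Segment 5: SEQ = 68979, payload = 885 bytes
SEQ of segment 5 = 66856 + 167 + 1259 + 357 + 340 = 68979

68979


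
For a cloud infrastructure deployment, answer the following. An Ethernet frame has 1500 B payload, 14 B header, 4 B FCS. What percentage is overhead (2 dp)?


Given: payload = 1500 B, header = 14 B, trailer = 4 B
Overhead bytes = header + trailer = 14 + 4 = 18
Total frame = payload + overhead = 1500 + 18 = 1518
Overhead % = 18 / 1518 * 100 = 1.1858% -> 1.19% (2 dp)

1.19


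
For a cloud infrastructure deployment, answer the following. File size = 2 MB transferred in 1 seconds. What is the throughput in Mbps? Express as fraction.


Given: file = 2 MB, time = 1 s
File in Mb = 2 * 8 = 16 Mb
Throughput = 16 / 1 Mbps
Throughput = 16 Mbps

16


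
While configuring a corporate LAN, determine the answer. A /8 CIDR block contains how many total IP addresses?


Given: CIDR prefix /8
Host bits = 32 - 8 = 24
Total addresses = 2^24 = 16777216

16777216


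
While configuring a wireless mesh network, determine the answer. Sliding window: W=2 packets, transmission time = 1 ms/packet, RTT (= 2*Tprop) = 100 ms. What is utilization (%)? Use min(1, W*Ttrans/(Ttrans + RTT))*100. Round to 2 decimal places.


Given: W = 2, Ttrans = 1 ms, RTT = 100 ms (= 2 * Tprop, Tprop = 50 ms)
Cycle time = Ttrans + RTT = 1 + 100 = 101 ms (first packet sent until its ACK returns)
W * Ttrans = 2 * 1 = 2 ms of sending per cycle
W * Ttrans / (Ttrans + RTT) = 2 / 101 = 0.019802
U = min(1, 0.019802) = 0.019802
U% = 1.98%

1.98


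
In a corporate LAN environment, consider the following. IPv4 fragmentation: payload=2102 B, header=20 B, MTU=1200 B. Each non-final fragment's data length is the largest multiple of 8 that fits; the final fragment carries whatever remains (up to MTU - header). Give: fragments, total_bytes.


Max data per non-final fragment = floor((MTU - header)/8)*8 = floor((1200 - 20)/8)*8 = floor(1180/8)*8 = 1176 B
Final fragment needs no 8-byte alignment: it can carry up to MTU - header = 1180 B
Non-final fragments needed = ceil((payload - 1180) / 1176) = ceil(922/1176) = ceil(0.7840) = 1
Number of fragments = 1 + 1 = 2
Fragment sizes (data): 1 * 1176 B + 926 B (last, 926 <= 1180 OK)
Total bytes sent = payload + n_frags * header = 2102 + 2*20 = 2102 + 40 = 2142 B

2, 2142


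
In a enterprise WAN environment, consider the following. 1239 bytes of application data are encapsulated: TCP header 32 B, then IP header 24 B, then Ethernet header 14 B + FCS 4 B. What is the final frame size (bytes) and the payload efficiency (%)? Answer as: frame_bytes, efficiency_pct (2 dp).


TCP segment = 1239 + 32 = 1271 B
IP packet = 1271 + 24 = 1295 B
Ethernet frame = 1295 + 14 + 4 = 1313 B
Efficiency = app / frame = 1239 / 1313 = 0.943641 = 94.3641% -> 94.36% (2 dp)

1313, 94.36


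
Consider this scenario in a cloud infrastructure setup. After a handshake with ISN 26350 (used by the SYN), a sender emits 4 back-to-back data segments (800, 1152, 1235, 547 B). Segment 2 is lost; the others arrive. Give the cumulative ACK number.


SYN uses sequence number 26350; first data byte = ISN + 1 = 26351.
Segment 1: SEQ = 26351, len = 800 B, covers [26351, 27150]
Segment 2: SEQ = 27151, len = 1152 B, covers [27151, 28302] [LOST]
Segment 3: SEQ = 28303, len = 1235 B, covers [28303, 29537]
Segment 4: SEQ = 29538, len = 547 B, covers [29538, 30084]
In-order data received: bytes [26351, 27150] (segments 1..1).
Segment 2 missing -> gap begins at byte 27151; later segments buffered out of order.
Cumulative ACK = next expected in-order byte = 26351 + 800 = 27151

27151


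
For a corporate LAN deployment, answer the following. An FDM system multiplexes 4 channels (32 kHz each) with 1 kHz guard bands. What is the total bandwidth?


Given: 4 channels, 32 kHz each, guard = 1 kHz
Channel bandwidth = 4 * 32 = 128 kHz
Guard bands = 3 gaps * 1 kHz = 3 kHz
Total = 128 + 3 = 131 kHz

131


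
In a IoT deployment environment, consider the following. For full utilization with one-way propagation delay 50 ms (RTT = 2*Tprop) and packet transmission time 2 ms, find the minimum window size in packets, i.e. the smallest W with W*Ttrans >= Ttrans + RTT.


Given: Ttrans = 2 ms, RTT = 100 ms (= 2 * Tprop, Tprop = 50 ms)
Time until first ACK returns = Ttrans + RTT = 2 + 100 = 102 ms
Need W * Ttrans >= Ttrans + RTT  ->  W >= (Ttrans + RTT) / Ttrans
(Ttrans + RTT) / Ttrans = 102 / 2 = 51
W_min = ceil(51) = 51

51


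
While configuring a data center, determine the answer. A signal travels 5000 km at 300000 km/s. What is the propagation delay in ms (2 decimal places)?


Given: distance = 5000 km, speed = 300000 km/s
Delay = distance / speed = 5000 / 300000 seconds
Delay in ms = 5000 * 1000 / 300000
Delay = 16.6667 ms
Rounded to 2 dp = 16.67 ms

16.67


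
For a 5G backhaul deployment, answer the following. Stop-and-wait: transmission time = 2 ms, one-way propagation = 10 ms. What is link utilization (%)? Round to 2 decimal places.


Given: Ttrans = 2 ms, Tprop = 10 ms
RTT = 2 * Tprop = 2 * 10 = 20 ms
U = Ttrans / (Ttrans + RTT)
U = 2 / (2 + 20)
U = 2 / 22 = 0.090909
U% = 9.09%

9.09


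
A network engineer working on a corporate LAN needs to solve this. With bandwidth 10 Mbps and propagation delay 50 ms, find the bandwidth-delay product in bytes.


Given: bandwidth = 10 Mbps, delay = 50 ms
BDP in bits = 10 * 10^6 * 50 / 1000
BDP in bits = 500000
BDP in bytes = 500000 / 8 = 62500

62500


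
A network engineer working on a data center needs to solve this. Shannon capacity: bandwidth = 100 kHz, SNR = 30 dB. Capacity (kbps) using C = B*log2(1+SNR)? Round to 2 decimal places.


Given: B = 100 kHz, SNR = 30 dB
SNR linear = 10^(30/10) = 1000
1 + SNR = 1001
log2(1001) = 9.9672262588
C = 100 * 1000 * 9.9672262588 = 996722.6259 bps
C = 996.722626 kbps -> 996.72 kbps (2 dp)

996.72


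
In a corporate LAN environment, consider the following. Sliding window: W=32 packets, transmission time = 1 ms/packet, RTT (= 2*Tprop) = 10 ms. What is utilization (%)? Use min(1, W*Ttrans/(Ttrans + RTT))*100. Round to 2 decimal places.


Given: W = 32, Ttrans = 1 ms, RTT = 10 ms (= 2 * Tprop, Tprop = 5 ms)
Cycle time = Ttrans + RTT = 1 + 10 = 11 ms (first packet sent until its ACK returns)
W * Ttrans = 32 * 1 = 32 ms of sending per cycle
W * Ttrans / (Ttrans + RTT) = 32 / 11 = 2.909091
U = min(1, 2.909091) = 1.000000
U% = 100.00%

100.00


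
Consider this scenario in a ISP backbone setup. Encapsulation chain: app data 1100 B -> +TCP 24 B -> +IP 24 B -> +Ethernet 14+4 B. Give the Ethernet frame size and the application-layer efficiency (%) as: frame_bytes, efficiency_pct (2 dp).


TCP segment = 1100 + 24 = 1124 B
IP packet = 1124 + 24 = 1148 B
Ethernet frame = 1148 + 14 + 4 = 1166 B
Efficiency = app / frame = 1100 / 1166 = 0.943396 = 94.3396% -> 94.34% (2 dp)

1166, 94.34


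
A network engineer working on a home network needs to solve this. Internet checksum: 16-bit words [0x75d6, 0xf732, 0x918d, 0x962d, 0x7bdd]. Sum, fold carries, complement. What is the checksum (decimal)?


Given words: [0x75d6, 0xf732, 0x918d, 0x962d, 0x7bdd]
Step 1: Sum all words
Raw sum = 30166 + 63282 + 37261 + 38445 + 31709 = 200863
Step 2: Fold carry: (4255 + 3) = 4258
One's complement = ~4258 & 0xFFFF = 61277

61277


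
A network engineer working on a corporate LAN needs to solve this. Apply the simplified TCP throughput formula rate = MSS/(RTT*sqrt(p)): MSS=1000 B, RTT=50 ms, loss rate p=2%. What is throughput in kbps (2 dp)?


Given: MSS = 1000 bytes, RTT = 50 ms, loss = 2%
RTT in seconds = 50 / 1000 = 0.05
Loss rate = 2% = 0.02
sqrt(loss) = sqrt(0.02) = 0.141421356237
Throughput (bytes/s) = 1000 / (0.05 * 0.141421356237) = 141421.3562
Throughput (kbps) = 141421.3562 * 8 / 1000 = 1131.370850 -> 1131.37 kbps (2 dp)

1131.37


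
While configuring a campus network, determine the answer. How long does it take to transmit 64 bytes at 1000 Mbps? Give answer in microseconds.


Given: packet = 64 bytes, bandwidth = 1000 Mbps
Packet in bits = 64 * 8 = 512 bits
Bandwidth = 1000 * 10^6 = 1000000000 bps
Time = 512 / 1000000000 seconds
Time in us = 512 * 10^6 / 1000000000 = 0.512

0.512


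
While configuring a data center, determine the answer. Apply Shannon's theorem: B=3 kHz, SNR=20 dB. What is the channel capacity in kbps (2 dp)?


Given: B = 3 kHz, SNR = 20 dB
SNR linear = 10^(20/10) = 100
1 + SNR = 101
log2(101) = 6.6582114828
C = 3 * 1000 * 6.6582114828 = 19974.6344 bps
C = 19.974634 kbps -> 19.97 kbps (2 dp)

19.97


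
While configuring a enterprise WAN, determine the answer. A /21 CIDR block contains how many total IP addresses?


Given: CIDR prefix /21
Host bits = 32 - 21 = 11
Total addresses = 2^11 = 2048

2048


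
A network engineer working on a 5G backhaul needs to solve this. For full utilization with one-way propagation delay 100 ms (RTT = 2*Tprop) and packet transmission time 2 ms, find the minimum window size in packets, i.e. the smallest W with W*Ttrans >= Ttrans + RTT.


Given: Ttrans = 2 ms, RTT = 200 ms (= 2 * Tprop, Tprop = 100 ms)
Time until first ACK returns = Ttrans + RTT = 2 + 200 = 202 ms
Need W * Ttrans >= Ttrans + RTT  ->  W >= (Ttrans + RTT) / Ttrans
(Ttrans + RTT) / Ttrans = 202 / 2 = 101
W_min = ceil(101) = 101

101


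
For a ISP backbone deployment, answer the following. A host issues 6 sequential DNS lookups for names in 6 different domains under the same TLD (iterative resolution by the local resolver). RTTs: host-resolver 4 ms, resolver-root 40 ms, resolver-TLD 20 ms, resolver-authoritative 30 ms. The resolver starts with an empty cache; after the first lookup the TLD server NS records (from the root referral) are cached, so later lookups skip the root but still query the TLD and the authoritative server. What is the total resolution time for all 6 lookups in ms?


Lookup 1 (cold cache): local + root + TLD + auth = 4 + 40 + 20 + 30 = 94 ms
Lookups 2..6 (TLD NS cached -> skip root; new domain -> still ask TLD and auth): local + TLD + auth = 4 + 20 + 30 = 54 ms each
Remaining 5 lookups: 5 * 54 = 270 ms
Total = 94 + 270 = 364 ms

364


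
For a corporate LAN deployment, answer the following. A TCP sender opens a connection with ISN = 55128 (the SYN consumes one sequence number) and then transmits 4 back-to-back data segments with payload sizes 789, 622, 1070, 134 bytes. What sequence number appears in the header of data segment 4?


The SYN occupies sequence number ISN = 55128, so the first data byte is ISN + 1 = 55129.
SEQ of data segment i = (ISN + 1) + sum of payload sizes of segments 1..i-1.
Segment 1: SEQ = 55129, payload = 789 bytes
Segment 2: SEQ = 55918, payload = 622 bytes
Segment 3: SEQ = 56540, payload = 1070 bytes
Segment 4: SEQ = 57610, payload = 134 bytes
SEQ of segment 4 = 55129 + 789 + 622 + 1070 = 57610

57610


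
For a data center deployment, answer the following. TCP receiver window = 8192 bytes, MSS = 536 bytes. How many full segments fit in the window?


Given: RWND = 8192 bytes, MSS = 536 bytes
Full segments = floor(RWND / MSS)
Full segments = floor(8192 / 536)
Full segments = floor(15.2836) = 15

15


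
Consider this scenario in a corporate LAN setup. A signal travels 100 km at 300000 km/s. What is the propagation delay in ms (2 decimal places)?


Given: distance = 100 km, speed = 300000 km/s
Delay = distance / speed = 100 / 300000 seconds
Delay in ms = 100 * 1000 / 300000
Delay = 0.3333 ms
Rounded to 2 dp = 0.33 ms

0.33


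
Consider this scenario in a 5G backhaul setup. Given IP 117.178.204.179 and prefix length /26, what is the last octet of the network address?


Given: IP = 117.178.204.179, prefix = /26
Subnet mask = 255.255.255.192
Last octet of IP: 179
Last octet of mask: 192
Network last octet = 179 AND 192 = 128

128


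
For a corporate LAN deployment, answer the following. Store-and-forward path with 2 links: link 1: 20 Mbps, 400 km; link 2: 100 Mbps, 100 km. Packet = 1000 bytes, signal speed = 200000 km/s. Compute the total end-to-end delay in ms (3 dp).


Packet = 1000 bytes = 8000 bits. Store-and-forward: sum (t_trans + t_prop) per link.
Link 1: t_trans = 8000/(20*10^6) s = 0.4000 ms; t_prop = 400/200000 s = 2.0000 ms; subtotal = 2.4000 ms
Link 2: t_trans = 8000/(100*10^6) s = 0.0800 ms; t_prop = 100/200000 s = 0.5000 ms; subtotal = 0.5800 ms
End-to-end = 2.4000 + 0.5800 = 2.9800 ms -> 2.980 ms (3 dp)

2.980


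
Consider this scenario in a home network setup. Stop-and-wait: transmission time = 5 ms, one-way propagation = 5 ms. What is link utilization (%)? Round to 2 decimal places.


Given: Ttrans = 5 ms, Tprop = 5 ms
RTT = 2 * Tprop = 2 * 5 = 10 ms
U = Ttrans / (Ttrans + RTT)
U = 5 / (5 + 10)
U = 5 / 15 = 0.333333
U% = 33.33%

33.33


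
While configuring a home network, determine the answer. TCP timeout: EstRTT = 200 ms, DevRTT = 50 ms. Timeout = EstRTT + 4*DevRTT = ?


Given: EstRTT = 200 ms, DevRTT = 50 ms
Timeout = EstRTT + 4 * DevRTT
4 * DevRTT = 4 * 50 = 200
Timeout = 200 + 200 = 400 ms

400


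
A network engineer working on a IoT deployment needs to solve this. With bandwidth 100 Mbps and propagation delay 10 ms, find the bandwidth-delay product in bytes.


Given: bandwidth = 100 Mbps, delay = 10 ms
BDP in bits = 100 * 10^6 * 10 / 1000
BDP in bits = 1000000
BDP in bytes = 1000000 / 8 = 125000

125000


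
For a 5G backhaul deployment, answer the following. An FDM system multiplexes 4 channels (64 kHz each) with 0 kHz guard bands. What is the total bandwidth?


Given: 4 channels, 64 kHz each, guard = 0 kHz
Channel bandwidth = 4 * 64 = 256 kHz
Guard bands = 3 gaps * 0 kHz = 0 kHz
Total = 256 + 0 = 256 kHz

256


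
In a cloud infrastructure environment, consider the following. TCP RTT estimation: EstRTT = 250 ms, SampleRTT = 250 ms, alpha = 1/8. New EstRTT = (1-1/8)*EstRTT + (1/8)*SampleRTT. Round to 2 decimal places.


Given: EstRTT = 250 ms, SampleRTT = 250 ms, alpha = 1/8
New EstRTT = (1 - alpha) * EstRTT + alpha * SampleRTT
(7/8) * 250 = 218.75
(1/8) * 250 = 31.25
New EstRTT = 218.75 + 31.25 = 250 ms -> 250.00 ms (2 dp)

250.00


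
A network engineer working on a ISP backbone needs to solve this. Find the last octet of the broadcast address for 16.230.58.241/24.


Given: IP = 16.230.58.241, prefix = /24
Host bits = 32 - 24 = 8
Network last octet = 241 AND mask = 0
Host part size = 2^8 - 1 = 255
Broadcast last octet = 0 OR 255 = 255

255


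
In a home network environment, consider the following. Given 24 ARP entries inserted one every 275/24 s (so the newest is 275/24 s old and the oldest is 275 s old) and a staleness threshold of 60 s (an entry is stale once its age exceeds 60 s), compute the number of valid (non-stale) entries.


Ages are k * 275/24 s for k = 1..24 (spacing = 11.4583 s).
Entry k is valid iff k * 275/24 <= 60 iff k <= 24 * 60 / 275 = 5.2364
n_valid = floor(5.2364) = 5
(n_stale = 24 - 5 = 19)

5
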